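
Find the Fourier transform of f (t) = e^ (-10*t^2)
The Fourier transform of a Gaussian e^(-a * t^2) is sqrt(pi/a) * e^(-omega^2/(4a)).
With a=10: F(omega)=sqrt(pi/10) * e^(-omega^2/40)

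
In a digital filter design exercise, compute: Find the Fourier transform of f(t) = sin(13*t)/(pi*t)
sin(W*t)/(pi*t)=(W/pi)*sinc(W*t/pi) is the impulse response of the ideal low-pass filter with cutoff W (here W=13).
Its Fourier transform is a rectangular function:
F(omega)=1 for |omega| < 13, 0 otherwise

Answer: rect(omega/26) [i.e., 1 for |omega| < 13, 0 otherwise]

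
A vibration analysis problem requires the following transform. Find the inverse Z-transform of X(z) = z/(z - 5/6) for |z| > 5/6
Standard pair: z/(z-a) <-> a^n * u[n] for causal signals
With a = 5/6: x[n] = (5/6)^n * u[n]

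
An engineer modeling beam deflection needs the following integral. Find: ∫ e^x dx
Since d/dx[e^x] = + e^x, we get 1e^x + C

Answer: e^x + C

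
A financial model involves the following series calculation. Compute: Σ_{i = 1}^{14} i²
Using formula: Σ i^2 = n(n + 1)(2n + 1)/6 = 14·15·29/6 = 1015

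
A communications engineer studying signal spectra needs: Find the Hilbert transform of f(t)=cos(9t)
The Hilbert transform shifts each frequency component by -pi/2.
H{cos(wt)}=sin(wt)
With w=9: H{cos(9t)}=sin(9t)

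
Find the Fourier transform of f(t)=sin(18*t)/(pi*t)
sin(W*t)/(pi*t)=(W/pi)*sinc(W*t/pi) is the impulse response of the ideal low-pass filter with cutoff W (here W=18).
Its Fourier transform is a rectangular function:
F(omega)=1 for |omega| < 18, 0 otherwise

Answer: rect(omega/36) [i.e., 1 for |omega| < 18, 0 otherwise]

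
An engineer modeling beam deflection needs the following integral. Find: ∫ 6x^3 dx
Using power rule: ∫ 6x^3 dx = 6/4 x^4+C = (3/2)x^4+C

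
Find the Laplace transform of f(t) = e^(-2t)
L{e^(at)}=1/(s-a)
L{e^(-2t)}=1/(s+2)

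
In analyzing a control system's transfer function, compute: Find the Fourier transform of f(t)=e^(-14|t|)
Using the standard pair: F{e^(-a|t|)} = 2a/(a^2+omega^2)
With a = 14: F(omega) = 28/(196+omega^2)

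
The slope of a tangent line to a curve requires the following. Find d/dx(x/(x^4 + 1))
Quotient rule: (f/g)'=(f'g - fg')/g²
f=x, f'=1
g=x^4 + 1, g'=4x^3

Answer: (1·(x^4 + 1) - 4x^4)/(x^4 + 1)²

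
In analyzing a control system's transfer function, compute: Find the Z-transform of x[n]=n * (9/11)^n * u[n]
Using the property Z{n*a^n*u[n]} = az/(z-a)^2
With a = 9/11: X(z) = (9/11)z/(z - 9/11)^2, |z| > 9/11

Answer: (9/11)z/(z - 9/11)^2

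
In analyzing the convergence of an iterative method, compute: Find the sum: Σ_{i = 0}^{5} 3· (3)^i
Geometric series: S = a(1 - r^n)/(1 - r)
a = 3, r = 3, n = 6
S = 3(1-729)/-2 = 1092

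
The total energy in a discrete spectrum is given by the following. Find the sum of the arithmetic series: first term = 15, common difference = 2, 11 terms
Last term: a_n=15+(11-1)·2=35
Sum=n(a_1+a_n)/2=11(15+35)/2=275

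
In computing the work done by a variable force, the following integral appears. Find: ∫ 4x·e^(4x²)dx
Let u = 4x², du = 8x dx
∫ (1/2)e^u du = e^u/2+C

Answer: e^(4x²)/2+C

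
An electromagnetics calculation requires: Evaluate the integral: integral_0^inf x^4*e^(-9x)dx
This is a Gamma integral. Substitute u=9x (du=9 dx):
integral_0^inf x^4 * e^(-9x) dx=(1/9^5) integral_0^inf u^4 * e^(-u) du
=Gamma(5)/9^5=4!/9^5=24/59049

Answer: 8/19683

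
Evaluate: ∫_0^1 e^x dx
Antiderivative: e^x
Evaluate: (e^1-1)

Answer: e^1-1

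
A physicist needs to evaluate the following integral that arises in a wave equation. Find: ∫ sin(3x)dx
Using substitution u = 3x: ∫ sin(u) du/3 = -cos(u)/3+C

Answer: (-1/3)cos(3x)+C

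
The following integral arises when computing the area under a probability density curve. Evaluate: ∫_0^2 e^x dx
Antiderivative: e^x
Evaluate: (e^2-1)

Answer: e^2-1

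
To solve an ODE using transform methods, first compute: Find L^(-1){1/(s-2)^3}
L^(-1){1/(s-a)^n} = t^(n-1)·e^(at)/(n-1)!
Here a = 2, n = 3: t^2·e^(2t)/2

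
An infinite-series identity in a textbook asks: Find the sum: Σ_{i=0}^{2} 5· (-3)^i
Geometric series: S = a(1 - r^n)/(1 - r)
a = 5, r = -3, n = 3
S = 5(1+27)/4 = 35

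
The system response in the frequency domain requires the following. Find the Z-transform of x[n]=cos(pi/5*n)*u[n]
Z{cos(w0*n)*u[n]} = z(z - cos(w0))/(z^2-2z*cos(w0)+1)
With w0 = pi/5: X(z) = z(z - cos(pi/5))/(z^2-2z*cos(pi/5)+1)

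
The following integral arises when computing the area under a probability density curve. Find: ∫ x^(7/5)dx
Power rule: ∫ x^(7/5) dx = x^(12/5)/(12/5) + C

Answer: (5/12)·x^(12/5) + C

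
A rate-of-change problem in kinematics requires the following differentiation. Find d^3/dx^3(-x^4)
Apply power rule 3 times:
d^1: -4x^3
d^2: -12x^2
d^3: -24x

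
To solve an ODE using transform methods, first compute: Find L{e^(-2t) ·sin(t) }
First shifting: L{e^(at)f(t)}=F(s-a)
L{sin(t)}=1/(s²+1)
Shift: 1/((s+2)²+1)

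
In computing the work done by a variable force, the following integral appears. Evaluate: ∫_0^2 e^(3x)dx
Antiderivative: (1/3)e^(3x)
Evaluate: (1/3)(e^6 - 1)

Answer: (e^6 - 1)/3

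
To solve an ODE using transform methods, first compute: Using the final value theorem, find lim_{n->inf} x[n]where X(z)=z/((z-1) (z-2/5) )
Final value theorem: lim x[n]=lim_{z->1} (z-1)*X(z)
(z-1)*X(z)=z/(z-2/5)
As z->1: 1/(1 - 2/5)=1/(3/5)=5/3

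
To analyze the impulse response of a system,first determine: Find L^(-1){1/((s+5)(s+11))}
Partial fractions: 1/((s + 5)(s + 11))=A/(s + 5) + B/(s + 11)
Cover-up: A=1/(s + 11)|_{s=-5}=1/6; B=1/(s + 5)|_{s=-11}=-1/6
L^(-1)=(1/6)e^(-5t) - (1/6)e^(-11t)

Answer: (1/6)(e^(-5t) - e^(-11t))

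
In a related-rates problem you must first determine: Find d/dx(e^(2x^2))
Chain rule: d/dx[e^u] = e^u · u' where u = 2x^2
u' = 4x

Answer: 4x·e^(2x^2)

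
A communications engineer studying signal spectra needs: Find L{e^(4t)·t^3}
First shifting: L{e^(at)f(t)}=F(s-a)
L{t^3}=6/s^4
Shift s → s-4: 6/(s-4)^4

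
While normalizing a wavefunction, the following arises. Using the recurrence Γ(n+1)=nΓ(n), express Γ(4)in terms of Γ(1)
Γ(4) = 3Γ(3) = 3·2Γ(2) = ... = 3!·Γ(1) = 6·Γ(1)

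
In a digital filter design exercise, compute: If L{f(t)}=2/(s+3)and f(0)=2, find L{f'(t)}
L{f'(t)}=s·F(s) - f(0)=2s/(s + 3) - 2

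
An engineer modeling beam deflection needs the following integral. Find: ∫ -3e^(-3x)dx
Since d/dx[e^(-3x)]=-3e^(-3x), we get 1 e^(-3x)+C

Answer: e^(-3x)+C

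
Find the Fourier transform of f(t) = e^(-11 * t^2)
The Fourier transform of a Gaussian e^(-a * t^2) is sqrt(pi/a) * e^(-omega^2/(4a)).
With a=11: F(omega)=sqrt(pi/11) * e^(-omega^2/44)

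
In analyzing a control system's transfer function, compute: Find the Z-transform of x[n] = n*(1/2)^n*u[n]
Using the property Z{n * a^n * u[n]}=az/(z-a)^2
With a=1/2: X(z)=(1/2)z/(z - 1/2)^2, |z| > 1/2

Answer: (1/2)z/(z - 1/2)^2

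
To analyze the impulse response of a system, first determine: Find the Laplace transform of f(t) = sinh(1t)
L{sinh(at)}=a/(s²-a²)
L{sinh(1t)}=1/(s²-1)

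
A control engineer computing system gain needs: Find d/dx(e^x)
Chain rule: d/dx[e^u]=e^u · u' where u=x
u'=1

Answer: 1·e^x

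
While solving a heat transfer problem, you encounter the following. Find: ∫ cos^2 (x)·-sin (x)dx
Let u=cos(x), du=-sin(x) dx
∫ u^2 du=u^3/3 + C

Answer: cos^3(x)/3 + C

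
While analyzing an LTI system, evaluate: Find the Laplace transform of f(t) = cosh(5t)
L{cosh(at)}=s/(s²-a²)
L{cosh(5t)}=s/(s²-25)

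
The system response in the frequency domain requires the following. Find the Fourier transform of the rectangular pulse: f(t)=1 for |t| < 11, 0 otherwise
F(omega) = integral from -11 to 11 of e^(-j * omega * t) dt
= 2 * sin(11 * omega)/omega = 22 * sinc(11 * omega/pi)

Answer: 2 * sin(11 * omega)/omega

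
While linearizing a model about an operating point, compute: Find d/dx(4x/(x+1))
Quotient rule: (f/g)' = (f'g - fg')/g²
f = 4x, f' = 4
g = x+1, g' = 1

Answer: (4·(x+1)-4x)/(x+1)²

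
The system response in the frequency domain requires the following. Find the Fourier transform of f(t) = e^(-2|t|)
Using the standard pair: F{e^(-a|t|)}=2a/(a^2+omega^2)
With a=2: F(omega)=4/(4+omega^2)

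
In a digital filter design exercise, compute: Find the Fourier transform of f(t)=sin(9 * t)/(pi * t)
sin(W * t)/(pi * t)=(W/pi) * sinc(W * t/pi) is the impulse response of the ideal low-pass filter with cutoff W (here W=9).
Its Fourier transform is a rectangular function:
F(omega)=1 for |omega| < 9, 0 otherwise

Answer: rect(omega/18) [i.e., 1 for |omega| < 9, 0 otherwise]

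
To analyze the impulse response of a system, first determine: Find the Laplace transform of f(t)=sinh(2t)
L{sinh(at)}=a/(s²-a²)
L{sinh(2t)}=2/(s²-4)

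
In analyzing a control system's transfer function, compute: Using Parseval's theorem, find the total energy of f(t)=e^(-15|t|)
Parseval's theorem: E=integral |f(t)|^2 dt=(1/2pi) integral |F(omega)|^2 domega
E=integral_{-inf}^{inf} e^(-30|t|) dt=2 * integral_0^inf e^(-30t) dt=2/(2 * 15)=1/15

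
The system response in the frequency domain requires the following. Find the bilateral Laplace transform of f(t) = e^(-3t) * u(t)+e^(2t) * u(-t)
For e^(-3t)*u(t): L = 1/(s+3), Re(s) > -3
For e^(2t)*u(-t): L = -1/(s-2), Re(s) < 2
Combined: F(s) = 1/(s+3)-1/(s-2), -3 < Re(s) < 2

Answer: 1/(s+3)-1/(s-2), ROC: -3 < Re(s) < 2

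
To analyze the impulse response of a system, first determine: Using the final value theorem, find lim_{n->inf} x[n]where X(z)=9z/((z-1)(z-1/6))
Final value theorem: lim x[n] = lim_{z->1} (z-1)*X(z)
(z-1)*X(z) = 9z/(z-1/6)
As z->1: 9/(1-1/6) = 9/(5/6) = 54/5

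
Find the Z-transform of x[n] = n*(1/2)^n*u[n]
Using the property Z{n*a^n*u[n]}=az/(z-a)^2
With a=1/2: X(z)=(1/2)z/(z - 1/2)^2, |z| > 1/2

Answer: (1/2)z/(z - 1/2)^2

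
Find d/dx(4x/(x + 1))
Quotient rule: (f/g)'=(f'g - fg')/g²
f=4x, f'=4
g=x + 1, g'=1

Answer: (4·(x + 1) - 4x)/(x + 1)²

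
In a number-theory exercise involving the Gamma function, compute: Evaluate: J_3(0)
J_n(0) = 0 for all n > 0 (Bessel function of first kind)
J_3(0) = 0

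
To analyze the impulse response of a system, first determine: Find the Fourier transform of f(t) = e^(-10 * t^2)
The Fourier transform of a Gaussian e^(-a*t^2) is sqrt(pi/a)*e^(-omega^2/(4a)).
With a=10: F(omega)=sqrt(pi/10)*e^(-omega^2/40)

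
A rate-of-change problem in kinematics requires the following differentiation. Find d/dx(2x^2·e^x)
Product rule: (fg)'=f'g+fg'
f=2x^2, f'=4x
g=e^x, g'=e^x

Answer: 4x·e^x+2x^2·e^x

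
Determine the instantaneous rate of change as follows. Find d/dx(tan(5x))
Chain rule: d/dx[tan(u)]=sec²(u)·u' where u=5x
u'=5

Answer: 5·sec²(5x)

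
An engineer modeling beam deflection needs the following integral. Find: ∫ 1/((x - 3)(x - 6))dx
Partial fractions: 1/((x-3)(x-6)) = A/(x-3)+B/(x-6)
A = -1/3, B = 1/3
∫ [-1/3· 1/(x-3)+1/3· 1/(x-6)] dx
= (1/3)[ln|x-6| - ln|x-3|]+C

Answer: (1/3)·ln|(x-6)/(x-3)|+C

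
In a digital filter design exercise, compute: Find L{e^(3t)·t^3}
First shifting: L{e^(at)f(t)}=F(s-a)
L{t^3}=6/s^4
Shift s → s-3: 6/(s-3)^4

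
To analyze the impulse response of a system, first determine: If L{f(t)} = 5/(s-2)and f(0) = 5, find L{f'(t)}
L{f'(t)} = s·F(s) - f(0) = 5s/(s-2) - 5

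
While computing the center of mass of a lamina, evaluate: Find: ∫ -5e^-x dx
Since d/dx[e^-x]=- e^-x, we get 5e^-x + C

Answer: 5e^-x + C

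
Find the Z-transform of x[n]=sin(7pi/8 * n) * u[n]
Z{sin(w0 * n) * u[n]}=z * sin(w0)/(z^2 - 2z * cos(w0) + 1)
With w0=7pi/8: X(z)=z * sin(7pi/8)/(z^2 - 2z * cos(7pi/8) + 1)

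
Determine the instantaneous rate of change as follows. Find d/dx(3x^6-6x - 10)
Power rule: d/dx(ax^n) = n·a·x^(n-1)
Term by term: 18·x^5-6

Answer: 18x^5-6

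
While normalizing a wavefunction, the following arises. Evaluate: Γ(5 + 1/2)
Γ(n+1/2) = (2n)!√π/(4^n·n!)
= 3628800√π/(1024·120) = (945/32)·√π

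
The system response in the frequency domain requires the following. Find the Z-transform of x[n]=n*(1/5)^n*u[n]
Using the property Z{n*a^n*u[n]} = az/(z-a)^2
With a = 1/5: X(z) = (1/5)z/(z - 1/5)^2, |z| > 1/5

Answer: (1/5)z/(z - 1/5)^2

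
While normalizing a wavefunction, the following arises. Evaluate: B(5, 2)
B(x,y)=Γ(x)Γ(y)/Γ(x+y)=(x-1)!(y-1)!/(x+y-1)!
B(5,2)=4!·1!/6!=1/30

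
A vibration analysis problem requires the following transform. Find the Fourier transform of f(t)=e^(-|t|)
Using the standard pair: F{e^(-a|t|)} = 2a/(a^2+omega^2)
With a = 1: F(omega) = 2/(1+omega^2)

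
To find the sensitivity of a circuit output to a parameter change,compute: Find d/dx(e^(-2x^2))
Chain rule: d/dx[e^u] = e^u · u' where u = -2x^2
u' = -4x

Answer: -4x·e^(-2x^2)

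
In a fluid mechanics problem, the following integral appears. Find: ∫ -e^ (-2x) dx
Since d/dx[e^(-2x)] = -2e^(-2x), we get 1/2 e^(-2x) + C

Answer: (1/2)e^(-2x) + C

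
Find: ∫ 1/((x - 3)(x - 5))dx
Partial fractions: 1/((x-3)(x-5)) = A/(x-3)+B/(x-5)
A = -1/2, B = 1/2
∫ [-1/2· 1/(x-3)+1/2· 1/(x-5)] dx
= (1/2)[ln|x-5| - ln|x-3|]+C

Answer: (1/2)·ln|(x-5)/(x-3)|+C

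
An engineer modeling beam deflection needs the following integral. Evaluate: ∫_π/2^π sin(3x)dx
Antiderivative: -cos(3x)/3
Evaluate at bounds: [-cos(3·π)/3] - [-cos(3·π/2)/3]
= (-(-1) + (0))/3 = 1/3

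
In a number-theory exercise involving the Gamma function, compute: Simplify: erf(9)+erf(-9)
erf is odd: erf(-9)=-erf(9)
erf(9)+erf(-9)=erf(9) - erf(9)=0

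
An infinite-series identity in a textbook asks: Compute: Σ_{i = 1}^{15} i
Using formula: Σ i^1 = n(n + 1)/2 = 15·16/2 = 120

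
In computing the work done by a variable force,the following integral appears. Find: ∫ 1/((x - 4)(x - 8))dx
Partial fractions: 1/((x-4)(x-8))=A/(x-4) + B/(x-8)
A=-1/4, B=1/4
∫ [-1/4· 1/(x-4) + 1/4· 1/(x-8)] dx
=(1/4)[ln|x-8| - ln|x-4|] + C

Answer: (1/4)·ln|(x-8)/(x-4)| + C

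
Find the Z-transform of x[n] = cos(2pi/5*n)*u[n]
Z{cos(w0 * n) * u[n]} = z(z - cos(w0))/(z^2-2z * cos(w0)+1)
With w0 = 2pi/5: X(z) = z(z - cos(2pi/5))/(z^2-2z * cos(2pi/5)+1)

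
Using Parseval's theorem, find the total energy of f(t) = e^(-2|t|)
Parseval's theorem: E = integral |f(t)|^2 dt = (1/2pi) integral |F(omega)|^2 domega
E = integral_{-inf}^{inf} e^(-4|t|) dt = 2 * integral_0^inf e^(-4t) dt = 2/(2 * 2) = 1/2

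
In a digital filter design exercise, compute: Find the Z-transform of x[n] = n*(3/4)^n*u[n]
Using the property Z{n*a^n*u[n]}=az/(z-a)^2
With a=3/4: X(z)=(3/4)z/(z - 3/4)^2, |z| > 3/4

Answer: (3/4)z/(z - 3/4)^2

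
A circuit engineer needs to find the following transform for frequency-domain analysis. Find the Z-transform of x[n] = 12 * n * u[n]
Z{n*u[n]}=z/(z-1)^2
By linearity: Z{12*n*u[n]}=12z/(z-1)^2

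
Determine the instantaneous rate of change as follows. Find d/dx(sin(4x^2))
Chain rule: d/dx[sin(u)] = cos(u)·u' where u = 4x^2
u' = 8x

Answer: 8x·cos(4x^2)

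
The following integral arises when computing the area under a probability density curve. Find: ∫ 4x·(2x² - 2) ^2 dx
Let u=2x² - 2, du=4x dx
∫ u^2 du=u^3/3+C

Answer: (2x² - 2)^3/3+C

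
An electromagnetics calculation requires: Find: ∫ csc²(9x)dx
Since d/dx[-cot(9x)] = 9csc²(9x), integral = -cot(9x)/9+C

Answer: (-1/9)cot(9x)+C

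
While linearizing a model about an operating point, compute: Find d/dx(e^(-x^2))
Chain rule: d/dx[e^u]=e^u · u' where u=-x^2
u'=-2x

Answer: -2x·e^(-x^2)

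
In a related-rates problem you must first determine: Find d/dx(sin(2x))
Chain rule: d/dx[sin(u)]=cos(u)·u' where u=2x
u'=2

Answer: 2·cos(2x)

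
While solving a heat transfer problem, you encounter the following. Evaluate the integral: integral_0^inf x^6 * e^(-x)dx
This is a Gamma integral. Substitute u=1x:
integral_0^inf x^6 * e^(-x) dx=(1/1^7) integral_0^inf u^6 * e^(-u) du
=Gamma(7)/1^7=6!/1^7=720/1

Answer: 720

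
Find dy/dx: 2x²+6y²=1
Differentiate: 4x+12y·(dy/dx) = 0
dy/dx = -4x/(12y) = -(1/3)·(x/y)

Answer: dy/dx = -(1/3)·(x/y)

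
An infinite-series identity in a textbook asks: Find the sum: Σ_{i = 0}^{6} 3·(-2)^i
Geometric series: S=a(1 - r^n)/(1 - r)
a=3, r=-2, n=7
S=3(1+128)/3=129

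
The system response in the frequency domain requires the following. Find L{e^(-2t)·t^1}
First shifting: L{e^(at)f(t)} = F(s-a)
L{t^1} = 1/s^2
Shift s → s+2: 1/(s+2)^2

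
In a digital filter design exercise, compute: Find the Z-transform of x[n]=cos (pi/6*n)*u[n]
Z{cos(w0*n)*u[n]} = z(z - cos(w0))/(z^2 - 2z*cos(w0) + 1)
With w0 = pi/6: X(z) = z(z - cos(pi/6))/(z^2 - 2z*cos(pi/6) + 1)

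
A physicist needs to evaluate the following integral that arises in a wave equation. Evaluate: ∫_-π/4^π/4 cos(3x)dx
Antiderivative: sin(3x)/3
Evaluate at bounds: [sin(3·π/4)/3] - [sin(3·-π/4)/3]
= ((√2/2) - (-√2/2))/3 = √2/3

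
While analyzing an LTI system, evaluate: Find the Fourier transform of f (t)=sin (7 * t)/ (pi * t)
sin(W * t)/(pi * t) = (W/pi) * sinc(W * t/pi) is the impulse response of the ideal low-pass filter with cutoff W (here W = 7).
Its Fourier transform is a rectangular function:
F(omega) = 1 for |omega| < 7, 0 otherwise

Answer: rect(omega/14) [i.e., 1 for |omega| < 7, 0 otherwise]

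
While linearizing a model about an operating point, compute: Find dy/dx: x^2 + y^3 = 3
Differentiate: 2x + 3y^2·(dy/dx) = 0
dy/dx = -2x/(3y^2)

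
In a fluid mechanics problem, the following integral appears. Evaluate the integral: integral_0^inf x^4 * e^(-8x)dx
This is a Gamma integral. Substitute u = 8x (du = 8 dx):
integral_0^inf x^4 * e^(-8x) dx = (1/8^5) integral_0^inf u^4 * e^(-u) du
= Gamma(5)/8^5 = 4!/8^5 = 24/32768

Answer: 3/4096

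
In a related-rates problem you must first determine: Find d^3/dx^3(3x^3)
Apply power rule 3 times:
d^1: 9x^2
d^2: 18x
d^3: 18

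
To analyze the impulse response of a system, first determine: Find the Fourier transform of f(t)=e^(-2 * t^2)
The Fourier transform of a Gaussian e^(-a*t^2) is sqrt(pi/a)*e^(-omega^2/(4a)).
With a=2: F(omega)=sqrt(pi/2)*e^(-omega^2/8)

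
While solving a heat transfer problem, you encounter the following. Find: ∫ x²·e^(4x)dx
Integration by parts twice:
First: u = x², dv = e^(4x) dx => x²e^(4x)/4 - (2/4)∫ xe^(4x) dx
Second (∫ xe^(4x) dx): xe^(4x)/4 - e^(4x)/16
Combining: e^(4x)(x²/4-2x/16+2/64)+C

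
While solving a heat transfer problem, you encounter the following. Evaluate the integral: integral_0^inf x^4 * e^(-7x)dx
This is a Gamma integral. Substitute u = 7x (du = 7 dx):
integral_0^inf x^4*e^(-7x) dx = (1/7^5) integral_0^inf u^4*e^(-u) du
= Gamma(5)/7^5 = 4!/7^5 = 24/16807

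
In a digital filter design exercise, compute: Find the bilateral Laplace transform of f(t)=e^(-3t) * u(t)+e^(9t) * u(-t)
For e^(-3t) * u(t): L = 1/(s + 3), Re(s) > -3
For e^(9t) * u(-t): L = -1/(s-9), Re(s) < 9
Combined: F(s) = 1/(s + 3) - 1/(s-9), -3 < Re(s) < 9

Answer: 1/(s + 3) - 1/(s-9), ROC: -3 < Re(s) < 9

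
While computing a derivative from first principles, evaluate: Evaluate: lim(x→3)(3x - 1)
Polynomial is continuous, so substitute x = 3:
3·3 - 1 = 8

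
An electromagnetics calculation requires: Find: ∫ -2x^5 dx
Using power rule: ∫ -2x^5 dx = -2/6 x^6 + C = (-1/3)x^6 + C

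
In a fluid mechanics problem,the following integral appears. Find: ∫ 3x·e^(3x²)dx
Let u=3x², du=6x dx
∫ (1/2)e^u du=e^u/2+C

Answer: e^(3x²)/2+C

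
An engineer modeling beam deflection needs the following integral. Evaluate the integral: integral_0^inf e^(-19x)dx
integral_0^inf e^(-19x) dx = [-1/19*e^(-19x)]_0^inf
= 0 - (-1/19) = 1/19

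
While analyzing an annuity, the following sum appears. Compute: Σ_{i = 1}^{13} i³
Using formula: Σ i^3=[n(n+1)/2]²=[13·14/2]²=8281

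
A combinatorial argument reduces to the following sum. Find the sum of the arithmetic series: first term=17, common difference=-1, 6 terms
Last term: a_n = 17+(6-1)·-1 = 12
Sum = n(a_1+a_n)/2 = 6(17+12)/2 = 87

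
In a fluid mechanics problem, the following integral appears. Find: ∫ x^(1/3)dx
Power rule: ∫ x^(1/3) dx = x^(4/3)/(4/3) + C

Answer: (3/4)·x^(4/3) + C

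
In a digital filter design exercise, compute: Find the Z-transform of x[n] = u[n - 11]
Using the time-shift property: Z{u[n-11]} = z^(-11)*z/(z-1)
= z^(-10)/(z-1)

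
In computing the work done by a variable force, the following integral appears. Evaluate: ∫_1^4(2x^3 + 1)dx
Step 1: Find antiderivative F(x) = (1/2)x^4+x
Step 2: F(4) - F(1) = 132 - (3/2) = 261/2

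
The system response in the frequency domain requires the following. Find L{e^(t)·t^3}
First shifting: L{e^(at)f(t)}=F(s-a)
L{t^3}=6/s^4
Shift s → s-1: 6/(s-1)^4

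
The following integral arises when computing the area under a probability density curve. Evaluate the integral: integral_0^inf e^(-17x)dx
integral_0^inf e^(-17x) dx = [-1/17*e^(-17x)]_0^inf
= 0 - (-1/17) = 1/17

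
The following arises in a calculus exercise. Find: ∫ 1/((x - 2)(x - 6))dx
Partial fractions: 1/((x-2)(x-6))=A/(x-2) + B/(x-6)
A=-1/4, B=1/4
∫ [-1/4· 1/(x-2) + 1/4· 1/(x-6)] dx
=(1/4)[ln|x-6| - ln|x-2|] + C

Answer: (1/4)·ln|(x-6)/(x-2)| + C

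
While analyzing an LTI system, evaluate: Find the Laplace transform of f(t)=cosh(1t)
L{cosh(at)} = s/(s²-a²)
L{cosh(1t)} = s/(s²-1)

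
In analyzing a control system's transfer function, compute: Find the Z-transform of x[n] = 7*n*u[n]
Z{n*u[n]} = z/(z-1)^2
By linearity: Z{7*n*u[n]} = 7z/(z-1)^2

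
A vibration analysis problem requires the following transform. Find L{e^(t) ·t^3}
First shifting: L{e^(at)f(t)}=F(s-a)
L{t^3}=6/s^4
Shift s → s-1: 6/(s-1)^4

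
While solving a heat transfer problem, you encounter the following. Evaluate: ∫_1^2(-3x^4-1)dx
Step 1: Find antiderivative F(x) = (-3/5)x^5 - x
Step 2: F(2) - F(1) = -106/5 - (-8/5) = -98/5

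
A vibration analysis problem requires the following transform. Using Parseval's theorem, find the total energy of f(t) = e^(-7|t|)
Parseval's theorem: E = integral |f(t)|^2 dt = (1/2pi) integral |F(omega)|^2 domega
E = integral_{-inf}^{inf} e^(-14|t|) dt = 2*integral_0^inf e^(-14t) dt = 2/(2*7) = 1/7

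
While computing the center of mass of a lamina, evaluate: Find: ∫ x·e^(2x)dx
Integration by parts: u = x, dv = e^(2x) dx
du = dx, v = e^(2x)/2
= x·e^(2x)/2 - ∫ e^(2x)/2 dx
= x·e^(2x)/2 - e^(2x)/4+C

Answer: e^(2x)(x/2-1/4)+C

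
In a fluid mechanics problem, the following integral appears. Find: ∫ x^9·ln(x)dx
By parts: u = ln(x), dv = x^9 dx
du = 1/x dx, v = x^10/10
= x^10·ln(x)/10 - ∫ x^9/10 dx
= x^10·ln(x)/10 - x^10/100 + C

Answer: x^10(ln(x)/10 - 1/100) + C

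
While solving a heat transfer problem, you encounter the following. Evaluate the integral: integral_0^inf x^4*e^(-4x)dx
This is a Gamma integral. Substitute u=4x (du=4 dx):
integral_0^inf x^4 * e^(-4x) dx=(1/4^5) integral_0^inf u^4 * e^(-u) du
=Gamma(5)/4^5=4!/4^5=24/1024

Answer: 3/128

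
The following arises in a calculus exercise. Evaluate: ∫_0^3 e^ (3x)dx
Antiderivative: (1/3)e^(3x)
Evaluate: (1/3)(e^9 - 1)

Answer: (e^9 - 1)/3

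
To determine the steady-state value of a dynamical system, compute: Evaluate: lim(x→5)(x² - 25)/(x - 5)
Factor: (x² - 25)=(x-5)(x+5)
Cancel (x-5): lim(x→5) (x+5)=10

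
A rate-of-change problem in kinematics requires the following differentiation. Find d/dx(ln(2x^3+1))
Chain rule: d/dx[ln(u)]=u'/u where u=2x^3 + 1
u'=6x^2

Answer: (6x^2)/(2x^3 + 1)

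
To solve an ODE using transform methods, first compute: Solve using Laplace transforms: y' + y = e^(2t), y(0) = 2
Take L: sY - 2+Y=1/(s-2)
Y(s+1)=1/(s-2)+2
Y=1/((s-2)(s+1))+2/(s+1)
Partial fractions: 1/((s-2)(s+1))=(1/3)/(s-2) - (1/3)/(s+1)
So Y=(1/3)/(s-2)+(5/3)/(s+1)
Inverse Laplace transform (L^(-1){1/(s-2)}=e^(2t), L^(-1){1/(s+1)}=e^(-t)):

Answer: y(t)=(1/3)·e^(2t)+(5/3)·e^(-t)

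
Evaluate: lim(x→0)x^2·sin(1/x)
Squeeze theorem: -|x^2| ≤ x^2·sin(1/x) ≤ |x^2|
Since x^2 → 0 as x → 0, by squeeze theorem the limit is 0

Answer: 0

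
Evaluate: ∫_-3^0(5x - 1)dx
Step 1: Find antiderivative F(x)=(5/2)x^2 - x
Step 2: F(0) - F(-3)=0 - (51/2)=-51/2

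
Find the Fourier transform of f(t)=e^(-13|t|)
Using the standard pair: F{e^(-a|t|)} = 2a/(a^2+omega^2)
With a = 13: F(omega) = 26/(169+omega^2)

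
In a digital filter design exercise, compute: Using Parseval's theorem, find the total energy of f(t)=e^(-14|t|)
Parseval's theorem: E=integral |f(t)|^2 dt=(1/2pi) integral |F(omega)|^2 domega
E=integral_{-inf}^{inf} e^(-28|t|) dt=2*integral_0^inf e^(-28t) dt=2/(2*14)=1/14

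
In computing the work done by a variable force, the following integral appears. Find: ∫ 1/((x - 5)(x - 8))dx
Partial fractions: 1/((x-5)(x-8))=A/(x-5) + B/(x-8)
A=-1/3, B=1/3
∫ [-1/3· 1/(x-5) + 1/3· 1/(x-8)] dx
=(1/3)[ln|x-8| - ln|x-5|] + C

Answer: (1/3)·ln|(x-8)/(x-5)| + C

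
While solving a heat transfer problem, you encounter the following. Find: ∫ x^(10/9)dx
Power rule: ∫ x^(10/9) dx=x^(19/9)/(19/9)+C

Answer: (9/19)·x^(19/9)+C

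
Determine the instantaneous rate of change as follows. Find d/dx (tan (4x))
Chain rule: d/dx[tan(u)]=sec²(u)·u' where u=4x
u'=4

Answer: 4·sec²(4x)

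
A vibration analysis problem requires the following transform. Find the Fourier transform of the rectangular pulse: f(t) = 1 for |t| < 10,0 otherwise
F(omega)=integral from -10 to 10 of e^(-j * omega * t) dt
=2 * sin(10 * omega)/omega=20 * sinc(10 * omega/pi)

Answer: 2 * sin(10 * omega)/omega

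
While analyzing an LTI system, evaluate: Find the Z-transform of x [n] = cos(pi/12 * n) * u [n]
Z{cos(w0 * n) * u[n]}=z(z - cos(w0))/(z^2 - 2z * cos(w0) + 1)
With w0=pi/12: X(z)=z(z - cos(pi/12))/(z^2 - 2z * cos(pi/12) + 1)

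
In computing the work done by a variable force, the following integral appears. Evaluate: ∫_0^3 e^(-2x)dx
Antiderivative: (1/(-2))e^(-2x)
Evaluate: (1/(-2))(e^-6-1)

Answer: (e^-6-1)/(-2)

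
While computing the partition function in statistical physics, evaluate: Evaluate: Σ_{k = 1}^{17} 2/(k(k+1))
Partial fractions: 2/(k(k+1)) = 2/k - 2/(k+1)
Telescoping sum: 2(1-1/18) = 2·17/18

Answer: 17/9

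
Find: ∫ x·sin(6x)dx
By parts: u = x, dv = sin(6x) dx
du = dx, v = -cos(6x)/6
= -x·cos(6x)/6+sin(6x)/6²+C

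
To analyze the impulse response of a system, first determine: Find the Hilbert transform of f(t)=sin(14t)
The Hilbert transform shifts each frequency component by -pi/2.
H{sin(wt)}=-cos(wt)
With w=14: H{sin(14t)}=-cos(14t)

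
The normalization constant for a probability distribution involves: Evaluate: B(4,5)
B(x,y)=Γ(x)Γ(y)/Γ(x+y)=(x-1)!(y-1)!/(x+y-1)!
B(4,5)=3!·4!/8!=1/280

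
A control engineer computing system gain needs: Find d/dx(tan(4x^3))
Chain rule: d/dx[tan(u)] = sec²(u)·u' where u = 4x^3
u' = 12x^2

Answer: 12x^2·sec²(4x^3)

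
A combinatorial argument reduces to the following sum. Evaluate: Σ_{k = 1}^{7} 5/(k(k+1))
Partial fractions: 5/(k(k + 1)) = 5/k - 5/(k + 1)
Telescoping sum: 5(1 - 1/8) = 5·7/8

Answer: 35/8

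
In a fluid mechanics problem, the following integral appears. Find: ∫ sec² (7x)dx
Since d/dx[tan(7x)] = 7sec²(7x), integral = tan(7x)/7+C

Answer: (1/7)tan(7x)+C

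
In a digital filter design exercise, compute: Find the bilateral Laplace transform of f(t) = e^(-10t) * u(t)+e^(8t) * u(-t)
For e^(-10t) * u(t): L = 1/(s+10), Re(s) > -10
For e^(8t) * u(-t): L = -1/(s-8), Re(s) < 8
Combined: F(s) = 1/(s+10)-1/(s-8), -10 < Re(s) < 8

Answer: 1/(s+10)-1/(s-8), ROC: -10 < Re(s) < 8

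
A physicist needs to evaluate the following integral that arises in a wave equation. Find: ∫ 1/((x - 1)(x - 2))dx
Partial fractions: 1/((x-1)(x-2))=A/(x-1) + B/(x-2)
A=-1, B=1
∫ [-1· 1/(x-1) + 1· 1/(x-2)] dx
=(1)[ln|x-2| - ln|x-1|] + C

Answer: ln|(x-2)/(x-1)| + C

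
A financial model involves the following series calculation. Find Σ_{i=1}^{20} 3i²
= 3·n(n + 1)(2n + 1)/6 = 3·20·21·41/6 = 8610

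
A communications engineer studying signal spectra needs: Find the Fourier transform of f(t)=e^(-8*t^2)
The Fourier transform of a Gaussian e^(-a * t^2) is sqrt(pi/a) * e^(-omega^2/(4a)).
With a = 8: F(omega) = sqrt(pi/8) * e^(-omega^2/32)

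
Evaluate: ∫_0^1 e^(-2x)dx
Antiderivative: (1/(-2))e^(-2x)
Evaluate: (1/(-2))(e^-2 - 1)

Answer: (e^-2 - 1)/(-2)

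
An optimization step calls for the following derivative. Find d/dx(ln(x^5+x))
Chain rule: d/dx[ln(u)]=u'/u where u=x^5 + x
u'=5x^4 + 1

Answer: (5x^4 + 1)/(x^5 + x)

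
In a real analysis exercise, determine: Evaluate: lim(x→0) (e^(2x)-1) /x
L'Hôpital (0/0): lim 2e^(2x)/1=2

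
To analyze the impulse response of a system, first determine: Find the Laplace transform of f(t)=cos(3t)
L{cos(wt)} = s/(s²+w²)
L{cos(3t)} = s/(s²+9)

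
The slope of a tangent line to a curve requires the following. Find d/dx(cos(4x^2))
Chain rule: d/dx[cos(u)]=-sin(u)·u' where u=4x^2
u'=8x

Answer: -8x·sin(4x^2)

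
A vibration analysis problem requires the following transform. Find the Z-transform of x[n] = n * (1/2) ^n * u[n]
Using the property Z{n * a^n * u[n]}=az/(z-a)^2
With a=1/2: X(z)=(1/2)z/(z - 1/2)^2, |z| > 1/2

Answer: (1/2)z/(z - 1/2)^2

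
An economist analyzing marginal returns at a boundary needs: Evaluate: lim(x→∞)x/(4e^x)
Apply L'Hôpital 1 times (∞/∞ each time):
Eventually get 1!/(4e^x) → 0

Answer: 0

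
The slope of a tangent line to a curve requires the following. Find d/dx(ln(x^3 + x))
Chain rule: d/dx[ln(u)] = u'/u where u = x^3+x
u' = 3x^2+1

Answer: (3x^2+1)/(x^3+x)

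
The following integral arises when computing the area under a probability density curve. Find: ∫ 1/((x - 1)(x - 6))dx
Partial fractions: 1/((x-1)(x-6)) = A/(x-1) + B/(x-6)
A = -1/5, B = 1/5
∫ [-1/5· 1/(x-1) + 1/5· 1/(x-6)] dx
= (1/5)[ln|x-6| - ln|x-1|] + C

Answer: (1/5)·ln|(x-6)/(x-1)| + C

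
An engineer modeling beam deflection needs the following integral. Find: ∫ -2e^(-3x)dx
Since d/dx[e^(-3x)] = -3e^(-3x), we get 2/3 e^(-3x) + C

Answer: (2/3)e^(-3x) + C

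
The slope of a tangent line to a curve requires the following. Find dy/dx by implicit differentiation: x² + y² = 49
Differentiate both sides: 2x+2y·(dy/dx)=0
Solve: dy/dx=-2x/(2y)=-x/y

Answer: dy/dx=-x/y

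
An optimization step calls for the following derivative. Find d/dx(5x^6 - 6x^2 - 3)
Power rule: d/dx(ax^n)=n·a·x^(n-1)
Term by term: 30·x^5 - 12·x

Answer: 30x^5 - 12x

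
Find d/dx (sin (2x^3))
Chain rule: d/dx[sin(u)]=cos(u)·u' where u=2x^3
u'=6x^2

Answer: 6x^2·cos(2x^3)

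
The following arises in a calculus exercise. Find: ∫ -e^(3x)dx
Since d/dx[e^(3x)] = 3e^(3x), we get -1/3 e^(3x) + C

Answer: (-1/3)e^(3x) + C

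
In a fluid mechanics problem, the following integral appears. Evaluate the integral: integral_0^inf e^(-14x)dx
integral_0^inf e^(-14x) dx = [-1/14 * e^(-14x)]_0^inf
= 0 - (-1/14) = 1/14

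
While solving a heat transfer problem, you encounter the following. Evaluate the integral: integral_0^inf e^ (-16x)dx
integral_0^inf e^(-16x) dx=[-1/16 * e^(-16x)]_0^inf
=0 - (-1/16)=1/16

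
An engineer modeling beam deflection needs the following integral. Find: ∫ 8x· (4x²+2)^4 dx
Let u = 4x²+2, du = 8x dx
∫ u^4 du = u^5/5+C

Answer: (4x²+2)^5/5+C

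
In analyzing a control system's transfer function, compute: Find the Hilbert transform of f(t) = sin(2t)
The Hilbert transform shifts each frequency component by -pi/2.
H{sin(wt)}=-cos(wt)
With w=2: H{sin(2t)}=-cos(2t)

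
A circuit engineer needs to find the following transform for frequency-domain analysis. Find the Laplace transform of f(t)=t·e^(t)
L{t·e^(at)} = 1/(s-a)²
L{t·e^(t)} = 1/(s-1)²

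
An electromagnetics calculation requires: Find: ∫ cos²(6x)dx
Using identity cos²(u)=(1+cos(2u))/2:
∫ (1+cos(12x))/2 dx=x/2+sin(12x)/24+C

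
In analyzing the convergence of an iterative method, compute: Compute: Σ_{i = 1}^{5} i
Using formula: Σ i^1=n(n + 1)/2=5·6/2=15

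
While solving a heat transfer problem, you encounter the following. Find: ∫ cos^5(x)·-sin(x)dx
Let u = cos(x), du = -sin(x) dx
∫ u^5 du = u^6/6+C

Answer: cos^6(x)/6+C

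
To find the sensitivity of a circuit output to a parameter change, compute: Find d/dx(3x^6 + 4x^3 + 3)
Power rule: d/dx(ax^n)=n·a·x^(n-1)
Term by term: 18·x^5+12·x^2

Answer: 18x^5+12x^2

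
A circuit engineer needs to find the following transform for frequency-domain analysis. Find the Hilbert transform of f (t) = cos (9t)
The Hilbert transform shifts each frequency component by -pi/2.
H{cos(wt)}=sin(wt)
With w=9: H{cos(9t)}=sin(9t)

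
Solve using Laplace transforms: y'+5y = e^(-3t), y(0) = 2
Take L: sY - 2+5Y=1/(s+3)
Y(s+5)=1/(s+3)+2
Y=1/((s+3)(s+5))+2/(s+5)
Partial fractions: 1/((s+3)(s+5))=(1/2)/(s+3) - (1/2)/(s+5)
So Y=(1/2)/(s+3)+(3/2)/(s+5)
Inverse Laplace transform (L^(-1){1/(s+3)}=e^(-3t), L^(-1){1/(s+5)}=e^(-5t)):

Answer: y(t)=(1/2)·e^(-3t)+(3/2)·e^(-5t)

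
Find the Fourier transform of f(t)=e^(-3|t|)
Using the standard pair: F{e^(-a|t|)}=2a/(a^2 + omega^2)
With a=3: F(omega)=6/(9 + omega^2)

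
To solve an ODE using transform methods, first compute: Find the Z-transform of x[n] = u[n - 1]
Using the time-shift property: Z{u[n-1]}=z^(-1)*z/(z-1)
=z^(0)/(z-1)

Answer: 1/(z-1)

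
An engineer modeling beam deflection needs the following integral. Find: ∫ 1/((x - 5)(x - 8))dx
Partial fractions: 1/((x-5)(x-8))=A/(x-5) + B/(x-8)
A=-1/3, B=1/3
∫ [-1/3· 1/(x-5) + 1/3· 1/(x-8)] dx
=(1/3)[ln|x-8| - ln|x-5|] + C

Answer: (1/3)·ln|(x-8)/(x-5)| + C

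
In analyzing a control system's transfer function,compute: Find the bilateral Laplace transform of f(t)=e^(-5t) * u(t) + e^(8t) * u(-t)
For e^(-5t) * u(t): L=1/(s+5), Re(s) > -5
For e^(8t) * u(-t): L=-1/(s-8), Re(s) < 8
Combined: F(s)=1/(s+5)-1/(s-8), -5 < Re(s) < 8

Answer: 1/(s+5)-1/(s-8), ROC: -5 < Re(s) < 8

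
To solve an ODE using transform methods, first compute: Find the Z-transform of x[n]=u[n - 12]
Using the time-shift property: Z{u[n-12]}=z^(-12)*z/(z-1)
=z^(-11)/(z-1)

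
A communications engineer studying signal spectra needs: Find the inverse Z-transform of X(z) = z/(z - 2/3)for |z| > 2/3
Standard pair: z/(z-a) <-> a^n * u[n] for causal signals
With a=2/3: x[n]=(2/3)^n * u[n]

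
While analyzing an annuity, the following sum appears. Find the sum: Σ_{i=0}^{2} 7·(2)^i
Geometric series: S=a(1 - r^n)/(1 - r)
a=7, r=2, n=3
S=7(1-8)/-1=49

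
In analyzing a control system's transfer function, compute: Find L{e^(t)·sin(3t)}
First shifting: L{e^(at)f(t)} = F(s-a)
L{sin(3t)} = 3/(s² + 9)
Shift: 3/((s-1)² + 9)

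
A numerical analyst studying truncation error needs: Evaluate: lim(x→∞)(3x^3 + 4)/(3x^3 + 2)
Divide numerator and denominator by x^3:
lim (3 + 4/x^3)/(3 + 2/x^3) = 1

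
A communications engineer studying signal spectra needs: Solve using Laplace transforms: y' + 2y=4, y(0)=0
Take L of both sides: sY(s)-0+2Y(s) = 4/s
Y(s)(s+2) = 4/s+0
Y(s) = 4/(s(s+2))+0/(s+2)
Partial fractions: 4/(s(s+2)) = 2/s - 2/(s+2)
So Y(s) = 2/s - 2/(s+2)
Inverse transform (L^(-1){1/s} = 1, L^(-1){1/(s+2)} = e^(-2t)):

Answer: y(t) = 2-2·e^(-2t)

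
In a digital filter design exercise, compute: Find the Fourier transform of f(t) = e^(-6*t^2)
The Fourier transform of a Gaussian e^(-a*t^2) is sqrt(pi/a)*e^(-omega^2/(4a)).
With a = 6: F(omega) = sqrt(pi/6)*e^(-omega^2/24)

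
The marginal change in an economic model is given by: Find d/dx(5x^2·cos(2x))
Product rule: (fg)'=f'g + fg'
f=5x^2, f'=10x
g=cos(2x), g'=-2·sin(2x)

Answer: 10x·cos(2x) - 10x^2·sin(2x)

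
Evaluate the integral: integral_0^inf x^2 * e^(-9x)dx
This is a Gamma integral. Substitute u=9x (du=9 dx):
integral_0^inf x^2*e^(-9x) dx=(1/9^3) integral_0^inf u^2*e^(-u) du
=Gamma(3)/9^3=2!/9^3=2/729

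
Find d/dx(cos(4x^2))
Chain rule: d/dx[cos(u)] = -sin(u)·u' where u = 4x^2
u' = 8x

Answer: -8x·sin(4x^2)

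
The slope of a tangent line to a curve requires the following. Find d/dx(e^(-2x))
Chain rule: d/dx[e^u]=e^u · u' where u=-2x
u'=-2

Answer: -2·e^(-2x)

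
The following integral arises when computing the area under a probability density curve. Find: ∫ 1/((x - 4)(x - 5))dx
Partial fractions: 1/((x-4)(x-5)) = A/(x-4)+B/(x-5)
A = -1, B = 1
∫ [-1· 1/(x-4)+1· 1/(x-5)] dx
= (1)[ln|x-5| - ln|x-4|]+C

Answer: ln|(x-5)/(x-4)|+C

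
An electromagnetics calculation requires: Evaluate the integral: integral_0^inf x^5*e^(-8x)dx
This is a Gamma integral. Substitute u=8x (du=8 dx):
integral_0^inf x^5 * e^(-8x) dx=(1/8^6) integral_0^inf u^5 * e^(-u) du
=Gamma(6)/8^6=5!/8^6=120/262144

Answer: 15/32768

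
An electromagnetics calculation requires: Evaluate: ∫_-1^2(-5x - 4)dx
Step 1: Find antiderivative F(x) = (-5/2)x^2-4x
Step 2: F(2) - F(-1) = -18 - (3/2) = -39/2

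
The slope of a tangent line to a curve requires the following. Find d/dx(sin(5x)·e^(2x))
Product rule: (fg)' = f'g + fg'
f = sin(5x), f' = 5·cos(5x)
g = e^(2x), g' = 2·e^(2x)

Answer: 5·cos(5x)·e^(2x) + 2·sin(5x)·e^(2x)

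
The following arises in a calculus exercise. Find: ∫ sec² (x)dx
Since d/dx[tan(x)] = sec²(x), integral = tan(x)+C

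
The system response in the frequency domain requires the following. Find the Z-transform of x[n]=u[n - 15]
Using the time-shift property: Z{u[n-15]} = z^(-15) * z/(z-1)
= z^(-14)/(z-1)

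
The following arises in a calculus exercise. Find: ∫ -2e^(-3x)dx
Since d/dx[e^(-3x)] = -3e^(-3x), we get 2/3 e^(-3x)+C

Answer: (2/3)e^(-3x)+C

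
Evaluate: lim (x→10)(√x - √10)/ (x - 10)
Multiply by conjugate (√x+√10)/(√x+√10):
=(x - 10)/((x - 10)(√x+√10))=1/(√x+√10)
As x → 10: 1/(2√10)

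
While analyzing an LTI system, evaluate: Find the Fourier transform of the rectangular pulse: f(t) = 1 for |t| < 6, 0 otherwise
F(omega) = integral from -6 to 6 of e^(-j*omega*t) dt
= 2*sin(6*omega)/omega = 12*sinc(6*omega/pi)

Answer: 2*sin(6*omega)/omega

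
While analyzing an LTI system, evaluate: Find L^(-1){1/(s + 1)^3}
L^(-1){1/(s-a)^n}=t^(n-1)·e^(at)/(n-1)!
Here a=-1, n=3: t^2·e^(-t)/2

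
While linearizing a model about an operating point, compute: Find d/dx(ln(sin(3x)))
Chain rule: d/dx[ln(u)] = u'/u where u = sin(3x)
u' = 3cos(3x)

Answer: (3cos(3x))/(sin(3x))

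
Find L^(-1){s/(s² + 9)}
L^(-1){s/(s² + w²)}=cos(wt)
Here w=3

Answer: cos(3t)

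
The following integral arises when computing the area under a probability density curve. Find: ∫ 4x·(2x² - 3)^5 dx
Let u=2x² - 3, du=4x dx
∫ u^5 du=u^6/6+C

Answer: (2x² - 3)^6/6+C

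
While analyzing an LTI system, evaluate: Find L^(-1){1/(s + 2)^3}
L^(-1){1/(s-a)^n} = t^(n-1)·e^(at)/(n-1)!
Here a = -2, n = 3: t^2·e^(-2t)/2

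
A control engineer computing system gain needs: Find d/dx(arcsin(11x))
d/dx[arcsin(u)]=u'/√(1-u²), u=11x, u'=11

Answer: 11/√(1 - 121x²)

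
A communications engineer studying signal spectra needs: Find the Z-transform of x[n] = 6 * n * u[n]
Z{n*u[n]}=z/(z-1)^2
By linearity: Z{6*n*u[n]}=6z/(z-1)^2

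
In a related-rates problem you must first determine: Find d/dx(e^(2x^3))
Chain rule: d/dx[e^u] = e^u · u' where u = 2x^3
u' = 6x^2

Answer: 6x^2·e^(2x^3)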